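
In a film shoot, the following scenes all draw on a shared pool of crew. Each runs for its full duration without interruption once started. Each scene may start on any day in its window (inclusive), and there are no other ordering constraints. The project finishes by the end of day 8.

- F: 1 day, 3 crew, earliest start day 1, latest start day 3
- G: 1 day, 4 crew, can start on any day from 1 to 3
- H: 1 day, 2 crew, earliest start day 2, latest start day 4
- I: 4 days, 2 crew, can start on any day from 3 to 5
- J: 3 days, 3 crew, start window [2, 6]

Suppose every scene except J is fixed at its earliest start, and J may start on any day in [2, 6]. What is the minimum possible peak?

7

J@2: d1:7  d2:5  d3:5  d4:5  d5:2  d6:2  d7:0  d8:0 → peak 7
J@3: d1:7  d2:2  d3:5  d4:5  d5:5  d6:2  d7:0  d8:0 → peak 7
J@4: d1:7  d2:2  d3:2  d4:5  d5:5  d6:5  d7:0  d8:0 → peak 7
J@5: d1:7  d2:2  d3:2  d4:2  d5:5  d6:5  d7:3  d8:0 → peak 7
J@6: d1:7  d2:2  d3:2  d4:2  d5:2  d6:5  d7:3  d8:3 → peak 7
Best is J@2, peak 7.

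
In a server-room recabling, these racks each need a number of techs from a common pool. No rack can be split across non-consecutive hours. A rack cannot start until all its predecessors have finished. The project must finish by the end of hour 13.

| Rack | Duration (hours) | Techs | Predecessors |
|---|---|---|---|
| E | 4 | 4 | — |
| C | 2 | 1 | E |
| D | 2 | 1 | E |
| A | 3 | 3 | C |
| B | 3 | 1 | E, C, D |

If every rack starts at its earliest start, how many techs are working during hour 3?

At early start, hour 3 has: E.
Demand: 4 = 4.

4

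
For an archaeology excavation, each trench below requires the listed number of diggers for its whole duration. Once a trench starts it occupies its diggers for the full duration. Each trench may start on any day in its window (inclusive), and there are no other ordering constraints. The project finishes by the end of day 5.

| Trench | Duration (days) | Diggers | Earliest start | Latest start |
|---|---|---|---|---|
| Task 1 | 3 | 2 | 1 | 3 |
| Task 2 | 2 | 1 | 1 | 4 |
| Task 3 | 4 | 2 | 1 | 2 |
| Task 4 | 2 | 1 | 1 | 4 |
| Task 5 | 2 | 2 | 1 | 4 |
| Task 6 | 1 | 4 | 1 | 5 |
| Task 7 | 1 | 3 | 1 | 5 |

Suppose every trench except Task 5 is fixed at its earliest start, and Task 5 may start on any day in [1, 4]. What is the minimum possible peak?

13

Task 5@1: d1:15  d2:8  d3:4  d4:2  d5:0 → peak 15
Task 5@2: d1:13  d2:8  d3:6  d4:2  d5:0 → peak 13
Task 5@3: d1:13  d2:6  d3:6  d4:4  d5:0 → peak 13
Task 5@4: d1:13  d2:6  d3:4  d4:4  d5:2 → peak 13
Best is Task 5@2, peak 13.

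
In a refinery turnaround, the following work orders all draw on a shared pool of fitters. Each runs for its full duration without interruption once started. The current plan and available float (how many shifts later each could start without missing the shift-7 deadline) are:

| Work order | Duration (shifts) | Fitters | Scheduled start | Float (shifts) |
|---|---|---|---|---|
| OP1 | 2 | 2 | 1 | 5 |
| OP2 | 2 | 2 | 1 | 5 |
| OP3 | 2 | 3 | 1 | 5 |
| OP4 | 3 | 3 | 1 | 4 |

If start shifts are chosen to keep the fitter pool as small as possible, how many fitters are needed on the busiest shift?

Early-start (OP1@1, OP2@1, OP3@1, OP4@1) gives peak 10: s1:10  s2:10  s3:3  s4:0  s5:0  s6:0  s7:0.
Shift OP3→3, OP4→5.
Schedule OP1@1, OP2@1, OP3@3, OP4@5: s1:4  s2:4  s3:3  s4:3  s5:3  s6:3  s7:3 — peak 4.
Total fitter-shifts = 23 over 7 shifts ⇒ peak ≥ ⌈23/7⌉ = 4, so 4 is optimal.

4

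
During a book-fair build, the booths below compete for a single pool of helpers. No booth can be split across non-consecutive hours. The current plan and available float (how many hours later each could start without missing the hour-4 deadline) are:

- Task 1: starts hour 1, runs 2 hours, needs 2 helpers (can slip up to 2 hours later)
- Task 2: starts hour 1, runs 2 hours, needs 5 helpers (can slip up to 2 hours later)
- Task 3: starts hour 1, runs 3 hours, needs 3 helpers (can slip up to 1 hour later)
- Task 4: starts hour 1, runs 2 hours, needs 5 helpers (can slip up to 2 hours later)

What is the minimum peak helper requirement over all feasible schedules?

Early-start (Task 1@1, Task 2@1, Task 3@1, Task 4@1) gives peak 15: h1:15  h2:15  h3:3  h4:0.
Shift Task 4→3.
Schedule Task 1@1, Task 2@1, Task 3@1, Task 4@3: h1:10  h2:10  h3:8  h4:5 — peak 10.

10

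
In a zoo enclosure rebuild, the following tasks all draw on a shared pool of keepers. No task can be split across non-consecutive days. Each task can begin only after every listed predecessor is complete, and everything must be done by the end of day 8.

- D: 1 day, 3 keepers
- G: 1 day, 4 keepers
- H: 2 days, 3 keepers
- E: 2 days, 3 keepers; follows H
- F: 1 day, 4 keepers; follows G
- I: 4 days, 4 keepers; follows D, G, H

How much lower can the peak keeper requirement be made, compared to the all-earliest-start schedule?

Early-start peak: d1:10  d2:7  d3:7  d4:7  d5:4  d6:4  d7:0  d8:0 ⇒ 10.
Leveled (D@1, G@1, H@2, E@4, F@2, I@4): d1:7  d2:7  d3:3  d4:7  d5:7  d6:4  d7:4  d8:0 ⇒ 7.
Reduction 10 − 7 = 3.

3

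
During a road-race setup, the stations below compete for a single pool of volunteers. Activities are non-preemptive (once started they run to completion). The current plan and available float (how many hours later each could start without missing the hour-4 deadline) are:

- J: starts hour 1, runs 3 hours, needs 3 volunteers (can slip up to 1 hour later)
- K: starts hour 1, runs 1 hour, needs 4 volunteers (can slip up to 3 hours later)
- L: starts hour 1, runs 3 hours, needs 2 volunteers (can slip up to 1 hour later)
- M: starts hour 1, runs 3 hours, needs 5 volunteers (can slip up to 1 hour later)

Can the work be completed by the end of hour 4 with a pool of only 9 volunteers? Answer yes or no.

The minimum achievable peak is 10; 9 < 10, so no feasible schedule stays within the cap.

no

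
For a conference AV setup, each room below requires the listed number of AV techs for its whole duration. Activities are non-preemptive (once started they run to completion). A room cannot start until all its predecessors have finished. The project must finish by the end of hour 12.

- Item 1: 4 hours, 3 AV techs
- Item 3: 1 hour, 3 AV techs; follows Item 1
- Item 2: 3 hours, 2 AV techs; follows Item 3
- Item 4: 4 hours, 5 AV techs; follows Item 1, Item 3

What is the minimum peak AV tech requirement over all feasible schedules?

Early-start (Item 1@1, Item 3@5, Item 2@6, Item 4@6) gives peak 7: h1:3  h2:3  h3:3  h4:3  h5:3  h6:7  h7:7  h8:7  h9:5  h10:0  h11:0  h12:0.
Shift Item 4→9.
Schedule Item 1@1, Item 3@5, Item 2@6, Item 4@9: h1:3  h2:3  h3:3  h4:3  h5:3  h6:2  h7:2  h8:2  h9:5  h10:5  h11:5  h12:5 — peak 5.

5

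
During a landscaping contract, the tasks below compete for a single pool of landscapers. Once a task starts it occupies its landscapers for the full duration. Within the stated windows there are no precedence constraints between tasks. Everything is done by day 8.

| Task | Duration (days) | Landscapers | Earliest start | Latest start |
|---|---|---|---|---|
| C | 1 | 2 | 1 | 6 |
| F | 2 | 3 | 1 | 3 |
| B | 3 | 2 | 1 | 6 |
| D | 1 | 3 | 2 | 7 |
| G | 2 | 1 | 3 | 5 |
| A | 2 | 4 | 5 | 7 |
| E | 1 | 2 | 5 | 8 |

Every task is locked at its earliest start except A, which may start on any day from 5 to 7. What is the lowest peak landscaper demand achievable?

A@5: d1:7  d2:8  d3:3  d4:1  d5:6  d6:4  d7:0  d8:0 → peak 8
A@6: d1:7  d2:8  d3:3  d4:1  d5:2  d6:4  d7:4  d8:0 → peak 8
A@7: d1:7  d2:8  d3:3  d4:1  d5:2  d6:0  d7:4  d8:4 → peak 8
Best is A@5, peak 8.

8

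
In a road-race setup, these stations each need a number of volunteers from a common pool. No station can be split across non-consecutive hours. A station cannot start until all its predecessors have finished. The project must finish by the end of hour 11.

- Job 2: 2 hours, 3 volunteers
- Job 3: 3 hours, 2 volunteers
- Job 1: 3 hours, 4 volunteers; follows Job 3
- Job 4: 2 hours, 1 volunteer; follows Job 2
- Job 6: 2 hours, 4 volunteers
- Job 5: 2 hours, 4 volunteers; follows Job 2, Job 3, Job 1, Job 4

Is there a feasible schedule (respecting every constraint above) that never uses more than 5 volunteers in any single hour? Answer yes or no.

yes

Schedule Job 2@1, Job 3@1, Job 1@4, Job 4@3, Job 6@7, Job 5@9: h1:5  h2:5  h3:3  h4:5  h5:4  h6:4  h7:4  h8:4  h9:4  h10:4  h11:0 — peak 5 ≤ 5.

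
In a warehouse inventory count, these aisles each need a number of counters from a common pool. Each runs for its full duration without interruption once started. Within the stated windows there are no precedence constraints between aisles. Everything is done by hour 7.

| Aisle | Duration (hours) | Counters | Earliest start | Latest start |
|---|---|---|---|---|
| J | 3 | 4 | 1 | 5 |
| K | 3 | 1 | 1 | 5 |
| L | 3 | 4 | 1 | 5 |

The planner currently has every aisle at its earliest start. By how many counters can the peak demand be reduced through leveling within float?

4

Early-start peak: h1:9  h2:9  h3:9  h4:0  h5:0  h6:0  h7:0 ⇒ 9.
Leveled (J@1, K@1, L@4): h1:5  h2:5  h3:5  h4:4  h5:4  h6:4  h7:0 ⇒ 5.
Reduction 9 − 5 = 4.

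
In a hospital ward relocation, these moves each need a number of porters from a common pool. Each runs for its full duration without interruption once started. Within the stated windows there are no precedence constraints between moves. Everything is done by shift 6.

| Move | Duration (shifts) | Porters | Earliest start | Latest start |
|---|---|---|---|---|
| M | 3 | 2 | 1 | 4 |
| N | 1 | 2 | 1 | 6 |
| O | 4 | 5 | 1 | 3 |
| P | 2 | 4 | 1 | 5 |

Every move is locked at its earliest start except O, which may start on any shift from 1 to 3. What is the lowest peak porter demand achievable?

O@1: s1:13  s2:11  s3:7  s4:5  s5:0  s6:0 → peak 13
O@2: s1:8  s2:11  s3:7  s4:5  s5:5  s6:0 → peak 11
O@3: s1:8  s2:6  s3:7  s4:5  s5:5  s6:5 → peak 8
Best is O@3, peak 8.

8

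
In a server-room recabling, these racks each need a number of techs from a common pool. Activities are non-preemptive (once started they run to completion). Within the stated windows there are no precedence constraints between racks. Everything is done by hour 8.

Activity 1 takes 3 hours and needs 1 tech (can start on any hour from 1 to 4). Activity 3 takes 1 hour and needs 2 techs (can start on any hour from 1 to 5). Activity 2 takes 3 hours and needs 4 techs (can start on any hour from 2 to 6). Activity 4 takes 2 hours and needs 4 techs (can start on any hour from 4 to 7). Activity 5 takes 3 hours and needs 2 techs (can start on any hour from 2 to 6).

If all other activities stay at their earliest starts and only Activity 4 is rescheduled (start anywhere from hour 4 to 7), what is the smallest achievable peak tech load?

7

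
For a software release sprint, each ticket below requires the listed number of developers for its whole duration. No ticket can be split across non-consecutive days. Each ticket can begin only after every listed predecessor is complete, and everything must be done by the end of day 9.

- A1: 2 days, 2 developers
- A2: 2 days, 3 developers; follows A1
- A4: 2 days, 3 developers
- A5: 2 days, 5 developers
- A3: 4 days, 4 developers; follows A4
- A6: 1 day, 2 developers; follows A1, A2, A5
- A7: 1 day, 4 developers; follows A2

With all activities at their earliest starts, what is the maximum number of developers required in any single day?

Early-start schedule: A1@1, A2@3, A4@1, A5@1, A3@3, A6@5, A7@5.
Load per day: day 1: 10, day 2: 10, day 3: 7, day 4: 7, day 5: 10, day 6: 4, day 7: 0, day 8: 0, day 9: 0.
Peak is 10.

10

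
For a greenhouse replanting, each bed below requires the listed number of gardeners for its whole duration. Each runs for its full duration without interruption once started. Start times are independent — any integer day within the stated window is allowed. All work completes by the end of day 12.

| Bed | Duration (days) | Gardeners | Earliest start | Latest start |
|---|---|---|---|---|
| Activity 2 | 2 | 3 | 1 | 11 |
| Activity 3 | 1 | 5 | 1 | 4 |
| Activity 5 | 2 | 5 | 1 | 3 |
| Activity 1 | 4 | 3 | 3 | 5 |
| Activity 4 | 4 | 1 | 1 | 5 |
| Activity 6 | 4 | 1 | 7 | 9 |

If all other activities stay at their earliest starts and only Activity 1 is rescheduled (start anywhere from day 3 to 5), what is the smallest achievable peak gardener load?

14

Activity 1@3: d1:14  d2:9  d3:4  d4:4  d5:3  d6:3  d7:1  d8:1  d9:1  d10:1  d11:0  d12:0 → peak 14
Activity 1@4: d1:14  d2:9  d3:1  d4:4  d5:3  d6:3  d7:4  d8:1  d9:1  d10:1  d11:0  d12:0 → peak 14
Activity 1@5: d1:14  d2:9  d3:1  d4:1  d5:3  d6:3  d7:4  d8:4  d9:1  d10:1  d11:0  d12:0 → peak 14
Best is Activity 1@3, peak 14.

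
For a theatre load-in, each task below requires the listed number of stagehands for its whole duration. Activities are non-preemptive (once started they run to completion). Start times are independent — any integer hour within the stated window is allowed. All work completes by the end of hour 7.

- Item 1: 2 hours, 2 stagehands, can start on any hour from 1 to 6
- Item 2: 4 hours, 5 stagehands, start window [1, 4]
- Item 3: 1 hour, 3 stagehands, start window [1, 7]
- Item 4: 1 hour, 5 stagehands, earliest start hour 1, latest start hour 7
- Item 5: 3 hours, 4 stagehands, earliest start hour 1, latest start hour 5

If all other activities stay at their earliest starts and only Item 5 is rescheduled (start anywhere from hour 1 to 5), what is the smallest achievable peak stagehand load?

15

Item 5@1: h1:19  h2:11  h3:9  h4:5  h5:0  h6:0  h7:0 → peak 19
Item 5@2: h1:15  h2:11  h3:9  h4:9  h5:0  h6:0  h7:0 → peak 15
Item 5@3: h1:15  h2:7  h3:9  h4:9  h5:4  h6:0  h7:0 → peak 15
Item 5@4: h1:15  h2:7  h3:5  h4:9  h5:4  h6:4  h7:0 → peak 15
Item 5@5: h1:15  h2:7  h3:5  h4:5  h5:4  h6:4  h7:4 → peak 15
Best is Item 5@2, peak 15.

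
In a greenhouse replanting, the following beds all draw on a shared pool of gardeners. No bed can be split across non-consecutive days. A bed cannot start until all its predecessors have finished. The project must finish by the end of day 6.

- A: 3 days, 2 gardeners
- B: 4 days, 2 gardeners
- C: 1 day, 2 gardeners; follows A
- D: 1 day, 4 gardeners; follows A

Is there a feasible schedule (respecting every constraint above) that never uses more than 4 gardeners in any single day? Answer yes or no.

yes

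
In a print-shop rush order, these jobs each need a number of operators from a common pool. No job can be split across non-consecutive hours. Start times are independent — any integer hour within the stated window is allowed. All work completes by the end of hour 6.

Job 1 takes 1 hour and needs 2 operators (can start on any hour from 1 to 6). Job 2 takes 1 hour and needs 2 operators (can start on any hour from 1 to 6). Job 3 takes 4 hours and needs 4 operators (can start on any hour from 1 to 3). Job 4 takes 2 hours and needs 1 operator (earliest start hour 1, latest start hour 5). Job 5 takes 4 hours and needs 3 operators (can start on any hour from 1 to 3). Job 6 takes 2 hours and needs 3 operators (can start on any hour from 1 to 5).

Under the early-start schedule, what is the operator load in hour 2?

11

At early start, hour 2 has: Job 3, Job 4, Job 5, Job 6.
Demand: 4 + 1 + 3 + 3 = 11.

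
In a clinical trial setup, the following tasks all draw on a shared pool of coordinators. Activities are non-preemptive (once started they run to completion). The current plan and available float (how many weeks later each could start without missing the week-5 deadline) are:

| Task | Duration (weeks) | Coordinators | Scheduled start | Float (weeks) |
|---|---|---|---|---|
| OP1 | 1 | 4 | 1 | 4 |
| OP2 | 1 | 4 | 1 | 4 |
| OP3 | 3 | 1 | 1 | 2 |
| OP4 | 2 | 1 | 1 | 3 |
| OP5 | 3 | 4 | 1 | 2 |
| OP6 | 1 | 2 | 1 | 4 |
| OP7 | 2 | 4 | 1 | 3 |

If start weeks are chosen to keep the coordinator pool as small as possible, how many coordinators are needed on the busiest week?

Early-start (OP1@1, OP2@1, OP3@1, OP4@1, OP5@1, OP6@1, OP7@1) gives peak 20: w1:20  w2:10  w3:5  w4:0  w5:0.
Shift OP2→2, OP5→3, OP7→4.
Schedule OP1@1, OP2@2, OP3@1, OP4@1, OP5@3, OP6@1, OP7@4: w1:8  w2:6  w3:5  w4:8  w5:8 — peak 8.

8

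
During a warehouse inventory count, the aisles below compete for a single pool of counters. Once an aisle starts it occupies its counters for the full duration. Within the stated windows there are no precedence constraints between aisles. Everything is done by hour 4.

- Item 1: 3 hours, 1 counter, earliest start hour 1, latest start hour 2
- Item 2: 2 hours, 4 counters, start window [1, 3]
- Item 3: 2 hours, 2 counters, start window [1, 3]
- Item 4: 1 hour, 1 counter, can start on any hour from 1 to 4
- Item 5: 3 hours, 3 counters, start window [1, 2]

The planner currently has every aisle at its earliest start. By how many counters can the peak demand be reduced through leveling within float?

3

Early-start peak: h1:11  h2:10  h3:4  h4:0 ⇒ 11.
Leveled (Item 1@1, Item 2@1, Item 3@3, Item 4@1, Item 5@2): h1:6  h2:8  h3:6  h4:5 ⇒ 8.
Reduction 11 − 8 = 3.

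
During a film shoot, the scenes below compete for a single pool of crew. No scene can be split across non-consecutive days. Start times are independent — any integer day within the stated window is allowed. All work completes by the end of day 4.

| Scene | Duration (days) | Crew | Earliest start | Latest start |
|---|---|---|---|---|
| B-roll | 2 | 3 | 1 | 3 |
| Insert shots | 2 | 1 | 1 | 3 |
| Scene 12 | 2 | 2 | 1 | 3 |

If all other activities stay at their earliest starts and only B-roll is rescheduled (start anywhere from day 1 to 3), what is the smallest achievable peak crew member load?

3

B-roll@1: d1:6  d2:6  d3:0  d4:0 → peak 6
B-roll@2: d1:3  d2:6  d3:3  d4:0 → peak 6
B-roll@3: d1:3  d2:3  d3:3  d4:3 → peak 3
Best is B-roll@3, peak 3.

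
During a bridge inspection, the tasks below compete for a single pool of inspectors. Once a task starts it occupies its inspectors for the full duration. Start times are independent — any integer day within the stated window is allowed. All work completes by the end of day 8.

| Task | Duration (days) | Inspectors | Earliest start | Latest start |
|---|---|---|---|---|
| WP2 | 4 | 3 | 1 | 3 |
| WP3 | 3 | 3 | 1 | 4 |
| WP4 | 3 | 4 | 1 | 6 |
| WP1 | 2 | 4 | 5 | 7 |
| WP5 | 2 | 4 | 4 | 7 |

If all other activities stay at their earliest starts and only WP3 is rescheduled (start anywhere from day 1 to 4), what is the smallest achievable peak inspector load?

10

WP3@1: d1:10  d2:10  d3:10  d4:7  d5:8  d6:4  d7:0  d8:0 → peak 10
WP3@2: d1:7  d2:10  d3:10  d4:10  d5:8  d6:4  d7:0  d8:0 → peak 10
WP3@3: d1:7  d2:7  d3:10  d4:10  d5:11  d6:4  d7:0  d8:0 → peak 11
WP3@4: d1:7  d2:7  d3:7  d4:10  d5:11  d6:7  d7:0  d8:0 → peak 11
Best is WP3@1, peak 10.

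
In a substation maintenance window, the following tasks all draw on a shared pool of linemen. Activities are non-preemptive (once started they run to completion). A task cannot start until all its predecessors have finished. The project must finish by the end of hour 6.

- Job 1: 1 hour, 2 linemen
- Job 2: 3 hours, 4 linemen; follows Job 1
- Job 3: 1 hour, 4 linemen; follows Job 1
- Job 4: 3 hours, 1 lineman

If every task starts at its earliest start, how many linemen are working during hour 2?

At early start, hour 2 has: Job 2, Job 3, Job 4.
Demand: 4 + 4 + 1 = 9.

9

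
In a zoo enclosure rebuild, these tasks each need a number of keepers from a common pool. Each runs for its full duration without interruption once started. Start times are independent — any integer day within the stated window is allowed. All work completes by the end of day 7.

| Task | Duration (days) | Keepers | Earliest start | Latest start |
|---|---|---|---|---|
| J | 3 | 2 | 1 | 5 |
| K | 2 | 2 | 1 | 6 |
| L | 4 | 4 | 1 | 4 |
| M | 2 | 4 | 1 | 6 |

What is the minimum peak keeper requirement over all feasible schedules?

Early-start (J@1, K@1, L@1, M@1) gives peak 12: d1:12  d2:12  d3:6  d4:4  d5:0  d6:0  d7:0.
Shift K→3, L→4.
Schedule J@1, K@3, L@4, M@1: d1:6  d2:6  d3:4  d4:6  d5:4  d6:4  d7:4 — peak 6.

6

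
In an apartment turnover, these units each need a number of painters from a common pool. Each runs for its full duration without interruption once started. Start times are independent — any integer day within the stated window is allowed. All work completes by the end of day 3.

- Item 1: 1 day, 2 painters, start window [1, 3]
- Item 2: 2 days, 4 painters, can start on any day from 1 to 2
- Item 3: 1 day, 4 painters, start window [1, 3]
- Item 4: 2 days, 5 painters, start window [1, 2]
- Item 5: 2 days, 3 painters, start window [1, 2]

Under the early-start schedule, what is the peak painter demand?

Early-start schedule: Item 1@1, Item 2@1, Item 3@1, Item 4@1, Item 5@1.
Load per day: day 1: 18, day 2: 12, day 3: 0.
Peak is 18.

18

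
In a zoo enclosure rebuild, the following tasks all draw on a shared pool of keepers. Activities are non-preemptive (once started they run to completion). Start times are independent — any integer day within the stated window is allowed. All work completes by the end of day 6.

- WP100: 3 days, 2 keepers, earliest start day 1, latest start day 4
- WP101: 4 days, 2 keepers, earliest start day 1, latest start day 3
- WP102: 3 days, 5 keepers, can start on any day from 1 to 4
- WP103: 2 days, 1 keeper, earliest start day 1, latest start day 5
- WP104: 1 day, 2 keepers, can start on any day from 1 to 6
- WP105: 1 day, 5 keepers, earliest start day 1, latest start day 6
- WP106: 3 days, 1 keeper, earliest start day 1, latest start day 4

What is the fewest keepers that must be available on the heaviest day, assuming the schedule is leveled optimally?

8

Early-start (WP100@1, WP101@1, WP102@1, WP103@1, WP104@1, WP105@1, WP106@1) gives peak 18: d1:18  d2:11  d3:10  d4:2  d5:0  d6:0.
Shift WP101→2, WP102→4, WP104→2, WP106→2.
Schedule WP100@1, WP101@2, WP102@4, WP103@1, WP104@2, WP105@1, WP106@2: d1:8  d2:8  d3:5  d4:8  d5:7  d6:5 — peak 8.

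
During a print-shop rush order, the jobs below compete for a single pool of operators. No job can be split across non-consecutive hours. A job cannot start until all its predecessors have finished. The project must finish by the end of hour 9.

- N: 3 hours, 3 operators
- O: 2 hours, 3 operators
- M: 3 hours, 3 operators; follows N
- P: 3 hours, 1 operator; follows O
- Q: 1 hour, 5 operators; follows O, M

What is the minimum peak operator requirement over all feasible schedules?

5

Early-start (N@1, O@1, M@4, P@3, Q@7) gives peak 6: h1:6  h2:6  h3:4  h4:4  h5:4  h6:3  h7:5  h8:0  h9:0.
Shift O→4, M→6, P→6, Q→9.
Schedule N@1, O@4, M@6, P@6, Q@9: h1:3  h2:3  h3:3  h4:3  h5:3  h6:4  h7:4  h8:4  h9:5 — peak 5.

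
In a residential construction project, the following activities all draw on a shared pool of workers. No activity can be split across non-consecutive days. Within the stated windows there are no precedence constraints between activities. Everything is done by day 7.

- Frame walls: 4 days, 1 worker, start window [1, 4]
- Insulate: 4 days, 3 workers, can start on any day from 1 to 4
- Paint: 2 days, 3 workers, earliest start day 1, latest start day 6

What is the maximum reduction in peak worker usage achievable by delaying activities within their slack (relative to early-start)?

Early-start peak: d1:7  d2:7  d3:4  d4:4  d5:0  d6:0  d7:0 ⇒ 7.
Leveled (Frame walls@1, Insulate@1, Paint@5): d1:4  d2:4  d3:4  d4:4  d5:3  d6:3  d7:0 ⇒ 4.
Reduction 7 − 4 = 3.

3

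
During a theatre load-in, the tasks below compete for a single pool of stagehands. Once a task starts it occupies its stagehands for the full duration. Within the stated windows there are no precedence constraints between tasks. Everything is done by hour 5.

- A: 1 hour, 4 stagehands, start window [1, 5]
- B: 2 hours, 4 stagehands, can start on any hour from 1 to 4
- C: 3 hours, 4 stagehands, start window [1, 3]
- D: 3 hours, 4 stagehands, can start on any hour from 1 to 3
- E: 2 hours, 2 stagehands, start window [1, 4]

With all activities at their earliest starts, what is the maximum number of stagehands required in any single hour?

18

Early-start schedule: A@1, B@1, C@1, D@1, E@1.
Load per hour: hour 1: 18, hour 2: 14, hour 3: 8, hour 4: 0, hour 5: 0.
Peak is 18.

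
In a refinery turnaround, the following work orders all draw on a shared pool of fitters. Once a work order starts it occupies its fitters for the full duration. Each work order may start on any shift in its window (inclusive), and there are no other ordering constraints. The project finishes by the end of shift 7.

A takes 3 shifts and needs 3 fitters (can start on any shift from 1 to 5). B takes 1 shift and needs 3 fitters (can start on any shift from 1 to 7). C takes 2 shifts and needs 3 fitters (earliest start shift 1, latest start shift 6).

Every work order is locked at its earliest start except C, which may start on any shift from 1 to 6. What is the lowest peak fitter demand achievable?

C@1: s1:9  s2:6  s3:3  s4:0  s5:0  s6:0  s7:0 → peak 9
C@2: s1:6  s2:6  s3:6  s4:0  s5:0  s6:0  s7:0 → peak 6
C@3: s1:6  s2:3  s3:6  s4:3  s5:0  s6:0  s7:0 → peak 6
C@4: s1:6  s2:3  s3:3  s4:3  s5:3  s6:0  s7:0 → peak 6
C@5: s1:6  s2:3  s3:3  s4:0  s5:3  s6:3  s7:0 → peak 6
C@6: s1:6  s2:3  s3:3  s4:0  s5:0  s6:3  s7:3 → peak 6
Best is C@2, peak 6.

6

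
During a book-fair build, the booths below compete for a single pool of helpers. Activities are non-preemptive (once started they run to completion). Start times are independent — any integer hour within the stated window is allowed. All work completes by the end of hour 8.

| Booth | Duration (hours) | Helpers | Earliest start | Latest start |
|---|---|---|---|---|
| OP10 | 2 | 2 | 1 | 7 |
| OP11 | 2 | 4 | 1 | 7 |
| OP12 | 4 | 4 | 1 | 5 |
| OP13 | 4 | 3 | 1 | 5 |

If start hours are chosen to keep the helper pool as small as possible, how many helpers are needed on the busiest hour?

Early-start (OP10@1, OP11@1, OP12@1, OP13@1) gives peak 13: h1:13  h2:13  h3:7  h4:7  h5:0  h6:0  h7:0  h8:0.
Shift OP12→3, OP13→3.
Schedule OP10@1, OP11@1, OP12@3, OP13@3: h1:6  h2:6  h3:7  h4:7  h5:7  h6:7  h7:0  h8:0 — peak 7.

7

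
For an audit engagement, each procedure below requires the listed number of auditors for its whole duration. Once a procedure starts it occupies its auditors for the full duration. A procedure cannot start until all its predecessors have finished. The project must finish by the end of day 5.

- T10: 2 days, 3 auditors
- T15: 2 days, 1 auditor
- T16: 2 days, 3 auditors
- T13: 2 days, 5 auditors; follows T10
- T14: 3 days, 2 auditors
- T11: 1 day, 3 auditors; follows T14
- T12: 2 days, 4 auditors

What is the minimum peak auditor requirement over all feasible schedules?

Early-start (T10@1, T15@1, T16@1, T13@3, T14@1, T11@4, T12@1) gives peak 13: d1:13  d2:13  d3:7  d4:8  d5:0.
Shift T11→5, T12→4.
Schedule T10@1, T15@1, T16@1, T13@3, T14@1, T11@5, T12@4: d1:9  d2:9  d3:7  d4:9  d5:7 — peak 9.
Total auditor-days = 41 over 5 days ⇒ peak ≥ ⌈41/5⌉ = 9, so 9 is optimal.

9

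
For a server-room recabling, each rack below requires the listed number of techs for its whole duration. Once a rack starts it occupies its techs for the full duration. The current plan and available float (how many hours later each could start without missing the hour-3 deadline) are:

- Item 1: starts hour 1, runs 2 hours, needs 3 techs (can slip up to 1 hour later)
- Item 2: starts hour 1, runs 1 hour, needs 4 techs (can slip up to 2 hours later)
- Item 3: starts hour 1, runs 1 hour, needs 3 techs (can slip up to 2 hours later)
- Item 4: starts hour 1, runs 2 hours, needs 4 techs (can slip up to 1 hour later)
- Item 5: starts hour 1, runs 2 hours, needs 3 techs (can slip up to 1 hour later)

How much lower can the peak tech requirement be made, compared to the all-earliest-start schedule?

Early-start peak: h1:17  h2:10  h3:0 ⇒ 17.
Leveled (Item 1@1, Item 2@1, Item 3@1, Item 4@2, Item 5@2): h1:10  h2:10  h3:7 ⇒ 10.
Reduction 17 − 10 = 7.

7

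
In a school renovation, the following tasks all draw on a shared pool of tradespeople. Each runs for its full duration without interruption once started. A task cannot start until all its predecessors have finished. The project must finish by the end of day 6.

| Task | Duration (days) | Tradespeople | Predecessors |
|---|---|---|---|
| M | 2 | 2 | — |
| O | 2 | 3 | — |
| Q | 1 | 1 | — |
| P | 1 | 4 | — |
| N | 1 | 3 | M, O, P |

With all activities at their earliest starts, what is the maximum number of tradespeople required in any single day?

Early-start schedule: M@1, O@1, Q@1, P@1, N@3.
Load per day: day 1: 10, day 2: 5, day 3: 3, day 4: 0, day 5: 0, day 6: 0.
Peak is 10.

10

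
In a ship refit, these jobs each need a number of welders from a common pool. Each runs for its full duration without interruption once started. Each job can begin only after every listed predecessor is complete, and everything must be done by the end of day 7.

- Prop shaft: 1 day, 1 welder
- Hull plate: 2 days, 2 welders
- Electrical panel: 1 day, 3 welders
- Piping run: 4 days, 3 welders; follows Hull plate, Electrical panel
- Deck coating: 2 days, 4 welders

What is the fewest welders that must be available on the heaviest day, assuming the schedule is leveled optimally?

Early-start (Prop shaft@1, Hull plate@1, Electrical panel@1, Piping run@3, Deck coating@1) gives peak 10: d1:10  d2:6  d3:3  d4:3  d5:3  d6:3  d7:0.
Shift Piping run→4, Deck coating→2.
Schedule Prop shaft@1, Hull plate@1, Electrical panel@1, Piping run@4, Deck coating@2: d1:6  d2:6  d3:4  d4:3  d5:3  d6:3  d7:3 — peak 6.

6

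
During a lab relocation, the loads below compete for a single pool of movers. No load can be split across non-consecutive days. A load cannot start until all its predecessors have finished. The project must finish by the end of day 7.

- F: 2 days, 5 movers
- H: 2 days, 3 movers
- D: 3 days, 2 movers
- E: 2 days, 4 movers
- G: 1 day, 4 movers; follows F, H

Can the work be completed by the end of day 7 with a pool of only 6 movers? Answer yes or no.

yes

Schedule F@1, H@3, D@3, E@5, G@7: d1:5  d2:5  d3:5  d4:5  d5:6  d6:4  d7:4 — peak 6 ≤ 6.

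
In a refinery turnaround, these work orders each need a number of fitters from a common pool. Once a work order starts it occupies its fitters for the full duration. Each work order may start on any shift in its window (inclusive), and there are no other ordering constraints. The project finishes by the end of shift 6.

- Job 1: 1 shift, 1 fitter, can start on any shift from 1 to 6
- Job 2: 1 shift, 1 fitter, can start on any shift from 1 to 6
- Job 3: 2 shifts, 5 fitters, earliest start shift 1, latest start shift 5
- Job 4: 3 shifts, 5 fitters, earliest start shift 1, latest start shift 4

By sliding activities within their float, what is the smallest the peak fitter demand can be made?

5

Early-start (Job 1@1, Job 2@1, Job 3@1, Job 4@1) gives peak 12: s1:12  s2:10  s3:5  s4:0  s5:0  s6:0.
Shift Job 3→2, Job 4→4.
Schedule Job 1@1, Job 2@1, Job 3@2, Job 4@4: s1:2  s2:5  s3:5  s4:5  s5:5  s6:5 — peak 5.
Total fitter-shifts = 27 over 6 shifts ⇒ peak ≥ ⌈27/6⌉ = 5, so 5 is optimal.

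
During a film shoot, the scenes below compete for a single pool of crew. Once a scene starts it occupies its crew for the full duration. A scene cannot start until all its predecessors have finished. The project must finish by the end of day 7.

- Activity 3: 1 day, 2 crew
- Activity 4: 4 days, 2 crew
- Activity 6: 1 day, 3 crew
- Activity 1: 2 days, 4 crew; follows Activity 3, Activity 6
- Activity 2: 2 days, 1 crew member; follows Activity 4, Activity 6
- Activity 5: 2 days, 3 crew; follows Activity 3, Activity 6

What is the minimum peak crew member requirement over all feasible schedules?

5

Early-start (Activity 3@1, Activity 4@1, Activity 6@1, Activity 1@2, Activity 2@5, Activity 5@2) gives peak 9: d1:7  d2:9  d3:9  d4:2  d5:1  d6:1  d7:0.
Shift Activity 6→2, Activity 1→5, Activity 5→3.
Schedule Activity 3@1, Activity 4@1, Activity 6@2, Activity 1@5, Activity 2@5, Activity 5@3: d1:4  d2:5  d3:5  d4:5  d5:5  d6:5  d7:0 — peak 5.
Total crew member-days = 29 over 7 days ⇒ peak ≥ ⌈29/7⌉ = 5, so 5 is optimal.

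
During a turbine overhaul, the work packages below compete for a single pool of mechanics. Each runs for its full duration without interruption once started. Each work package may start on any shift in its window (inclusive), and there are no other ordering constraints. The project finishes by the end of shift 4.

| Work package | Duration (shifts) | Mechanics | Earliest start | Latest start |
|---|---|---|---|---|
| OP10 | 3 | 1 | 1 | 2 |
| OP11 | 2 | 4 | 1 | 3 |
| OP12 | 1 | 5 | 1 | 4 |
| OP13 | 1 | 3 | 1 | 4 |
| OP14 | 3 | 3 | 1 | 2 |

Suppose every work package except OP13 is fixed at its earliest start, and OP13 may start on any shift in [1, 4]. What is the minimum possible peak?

OP13@1: s1:16  s2:8  s3:4  s4:0 → peak 16
OP13@2: s1:13  s2:11  s3:4  s4:0 → peak 13
OP13@3: s1:13  s2:8  s3:7  s4:0 → peak 13
OP13@4: s1:13  s2:8  s3:4  s4:3 → peak 13
Best is OP13@2, peak 13.

13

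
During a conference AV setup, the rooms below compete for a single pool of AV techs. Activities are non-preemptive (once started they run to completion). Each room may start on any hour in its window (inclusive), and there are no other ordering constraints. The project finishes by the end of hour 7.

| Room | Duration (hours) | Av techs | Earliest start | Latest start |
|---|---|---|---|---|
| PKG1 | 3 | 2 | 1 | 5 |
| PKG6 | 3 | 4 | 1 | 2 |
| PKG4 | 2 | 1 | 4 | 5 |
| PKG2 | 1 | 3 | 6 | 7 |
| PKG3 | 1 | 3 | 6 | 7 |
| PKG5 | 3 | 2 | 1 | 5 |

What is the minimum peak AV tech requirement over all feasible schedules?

6

Early-start (PKG1@1, PKG6@1, PKG4@4, PKG2@6, PKG3@6, PKG5@1) gives peak 8: h1:8  h2:8  h3:8  h4:1  h5:1  h6:6  h7:0.
Shift PKG3→7, PKG5→4.
Schedule PKG1@1, PKG6@1, PKG4@4, PKG2@6, PKG3@7, PKG5@4: h1:6  h2:6  h3:6  h4:3  h5:3  h6:5  h7:3 — peak 6.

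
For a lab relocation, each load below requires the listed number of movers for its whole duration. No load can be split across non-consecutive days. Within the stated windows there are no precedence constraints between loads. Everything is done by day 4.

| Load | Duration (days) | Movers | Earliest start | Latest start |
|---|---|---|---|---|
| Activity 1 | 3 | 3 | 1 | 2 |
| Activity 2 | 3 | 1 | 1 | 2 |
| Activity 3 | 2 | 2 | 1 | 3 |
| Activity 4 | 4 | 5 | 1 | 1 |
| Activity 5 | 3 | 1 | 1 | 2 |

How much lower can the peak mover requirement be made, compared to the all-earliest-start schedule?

Early-start peak: d1:12  d2:12  d3:10  d4:5 ⇒ 12.
Leveled (Activity 1@1, Activity 2@1, Activity 3@1, Activity 4@1, Activity 5@1): d1:12  d2:12  d3:10  d4:5 ⇒ 12.
Reduction 12 − 12 = 0.

0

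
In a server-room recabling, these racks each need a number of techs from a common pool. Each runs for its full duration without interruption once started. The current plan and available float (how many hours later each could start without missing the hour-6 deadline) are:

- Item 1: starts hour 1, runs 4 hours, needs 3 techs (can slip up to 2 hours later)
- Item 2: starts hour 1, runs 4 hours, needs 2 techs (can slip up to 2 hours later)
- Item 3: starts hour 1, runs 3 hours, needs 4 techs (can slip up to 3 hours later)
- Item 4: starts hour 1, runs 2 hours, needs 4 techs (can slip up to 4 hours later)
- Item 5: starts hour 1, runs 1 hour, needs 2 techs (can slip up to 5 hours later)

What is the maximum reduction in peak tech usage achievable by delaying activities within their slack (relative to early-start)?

6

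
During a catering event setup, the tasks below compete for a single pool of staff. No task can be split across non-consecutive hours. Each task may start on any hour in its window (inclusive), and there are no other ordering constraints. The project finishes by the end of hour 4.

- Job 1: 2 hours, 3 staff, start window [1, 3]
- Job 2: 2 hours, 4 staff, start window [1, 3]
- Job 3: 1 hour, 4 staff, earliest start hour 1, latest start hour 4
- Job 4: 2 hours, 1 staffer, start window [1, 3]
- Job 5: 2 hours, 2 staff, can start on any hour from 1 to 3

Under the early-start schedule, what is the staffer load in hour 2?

10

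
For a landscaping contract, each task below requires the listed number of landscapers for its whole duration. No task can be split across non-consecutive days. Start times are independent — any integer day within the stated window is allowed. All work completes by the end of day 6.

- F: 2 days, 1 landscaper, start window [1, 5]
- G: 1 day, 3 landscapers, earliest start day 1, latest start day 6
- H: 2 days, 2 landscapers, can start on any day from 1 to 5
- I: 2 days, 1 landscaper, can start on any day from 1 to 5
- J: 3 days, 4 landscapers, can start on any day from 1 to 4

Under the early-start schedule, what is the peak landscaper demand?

Early-start schedule: F@1, G@1, H@1, I@1, J@1.
Load per day: day 1: 11, day 2: 8, day 3: 4, day 4: 0, day 5: 0, day 6: 0.
Peak is 11.

11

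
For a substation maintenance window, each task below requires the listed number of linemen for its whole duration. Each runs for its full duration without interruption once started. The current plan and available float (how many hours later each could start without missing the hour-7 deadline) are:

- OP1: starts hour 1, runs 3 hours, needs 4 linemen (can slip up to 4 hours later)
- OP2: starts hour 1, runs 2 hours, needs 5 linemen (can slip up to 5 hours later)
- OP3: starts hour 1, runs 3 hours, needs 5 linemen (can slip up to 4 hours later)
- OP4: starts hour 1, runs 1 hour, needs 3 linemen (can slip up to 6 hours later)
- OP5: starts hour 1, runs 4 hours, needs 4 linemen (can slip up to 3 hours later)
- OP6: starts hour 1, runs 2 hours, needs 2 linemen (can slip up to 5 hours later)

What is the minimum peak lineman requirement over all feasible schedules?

9

Early-start (OP1@1, OP2@1, OP3@1, OP4@1, OP5@1, OP6@1) gives peak 23: h1:23  h2:20  h3:13  h4:4  h5:0  h6:0  h7:0.
Shift OP3→3, OP4→6, OP5→4, OP6→6.
Schedule OP1@1, OP2@1, OP3@3, OP4@6, OP5@4, OP6@6: h1:9  h2:9  h3:9  h4:9  h5:9  h6:9  h7:6 — peak 9.
Total lineman-hours = 60 over 7 hours ⇒ peak ≥ ⌈60/7⌉ = 9, so 9 is optimal.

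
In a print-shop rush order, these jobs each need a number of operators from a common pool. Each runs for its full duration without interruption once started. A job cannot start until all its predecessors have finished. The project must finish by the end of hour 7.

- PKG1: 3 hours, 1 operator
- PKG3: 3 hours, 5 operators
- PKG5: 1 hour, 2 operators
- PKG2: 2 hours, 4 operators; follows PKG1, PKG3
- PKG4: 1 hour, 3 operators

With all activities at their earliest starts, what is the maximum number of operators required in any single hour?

Early-start schedule: PKG1@1, PKG3@1, PKG5@1, PKG2@4, PKG4@1.
Load per hour: hour 1: 11, hour 2: 6, hour 3: 6, hour 4: 4, hour 5: 4, hour 6: 0, hour 7: 0.
Peak is 11.

11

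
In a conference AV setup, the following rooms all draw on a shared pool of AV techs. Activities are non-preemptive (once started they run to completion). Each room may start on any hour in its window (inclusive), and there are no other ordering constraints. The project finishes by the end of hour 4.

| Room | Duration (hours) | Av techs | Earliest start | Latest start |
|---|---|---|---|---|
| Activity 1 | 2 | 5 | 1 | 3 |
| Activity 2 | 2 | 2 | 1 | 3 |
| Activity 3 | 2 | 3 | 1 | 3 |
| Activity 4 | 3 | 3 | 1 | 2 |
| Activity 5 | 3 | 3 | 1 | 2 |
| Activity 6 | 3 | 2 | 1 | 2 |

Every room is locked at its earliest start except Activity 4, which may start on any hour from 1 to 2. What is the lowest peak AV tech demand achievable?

Activity 4@1: h1:18  h2:18  h3:8  h4:0 → peak 18
Activity 4@2: h1:15  h2:18  h3:8  h4:3 → peak 18
Best is Activity 4@1, peak 18.

18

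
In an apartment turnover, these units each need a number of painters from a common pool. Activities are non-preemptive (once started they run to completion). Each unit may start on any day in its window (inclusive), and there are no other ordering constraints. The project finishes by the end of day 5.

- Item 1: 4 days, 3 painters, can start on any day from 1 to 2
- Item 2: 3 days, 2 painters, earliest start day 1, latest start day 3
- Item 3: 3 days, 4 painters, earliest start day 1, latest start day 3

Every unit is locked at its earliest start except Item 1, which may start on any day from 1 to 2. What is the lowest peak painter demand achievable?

9

Item 1@1: d1:9  d2:9  d3:9  d4:3  d5:0 → peak 9
Item 1@2: d1:6  d2:9  d3:9  d4:3  d5:3 → peak 9
Best is Item 1@1, peak 9.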